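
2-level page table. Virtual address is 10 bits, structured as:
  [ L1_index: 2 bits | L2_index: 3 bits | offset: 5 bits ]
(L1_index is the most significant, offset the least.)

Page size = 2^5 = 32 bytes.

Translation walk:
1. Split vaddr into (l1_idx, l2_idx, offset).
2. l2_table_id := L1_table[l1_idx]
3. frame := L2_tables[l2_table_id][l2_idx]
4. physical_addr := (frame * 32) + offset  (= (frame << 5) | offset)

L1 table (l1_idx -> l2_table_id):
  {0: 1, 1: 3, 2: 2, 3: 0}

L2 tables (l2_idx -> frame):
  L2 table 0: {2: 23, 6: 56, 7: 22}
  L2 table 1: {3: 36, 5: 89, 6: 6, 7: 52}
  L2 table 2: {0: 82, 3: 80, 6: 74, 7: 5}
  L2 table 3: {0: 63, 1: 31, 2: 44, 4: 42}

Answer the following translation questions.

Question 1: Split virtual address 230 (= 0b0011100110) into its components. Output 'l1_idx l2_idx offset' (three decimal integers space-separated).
Answer: 0 7 6

Derivation:
vaddr = 230 = 0b0011100110
  top 2 bits -> l1_idx = 0
  next 3 bits -> l2_idx = 7
  bottom 5 bits -> offset = 6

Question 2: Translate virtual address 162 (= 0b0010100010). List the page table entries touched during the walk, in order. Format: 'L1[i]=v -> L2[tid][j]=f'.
vaddr = 162 = 0b0010100010
Split: l1_idx=0, l2_idx=5, offset=2

Answer: L1[0]=1 -> L2[1][5]=89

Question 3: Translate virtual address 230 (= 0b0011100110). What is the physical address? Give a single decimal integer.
vaddr = 230 = 0b0011100110
Split: l1_idx=0, l2_idx=7, offset=6
L1[0] = 1
L2[1][7] = 52
paddr = 52 * 32 + 6 = 1670

Answer: 1670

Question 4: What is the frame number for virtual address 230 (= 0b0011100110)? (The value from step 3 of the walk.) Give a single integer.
vaddr = 230: l1_idx=0, l2_idx=7
L1[0] = 1; L2[1][7] = 52

Answer: 52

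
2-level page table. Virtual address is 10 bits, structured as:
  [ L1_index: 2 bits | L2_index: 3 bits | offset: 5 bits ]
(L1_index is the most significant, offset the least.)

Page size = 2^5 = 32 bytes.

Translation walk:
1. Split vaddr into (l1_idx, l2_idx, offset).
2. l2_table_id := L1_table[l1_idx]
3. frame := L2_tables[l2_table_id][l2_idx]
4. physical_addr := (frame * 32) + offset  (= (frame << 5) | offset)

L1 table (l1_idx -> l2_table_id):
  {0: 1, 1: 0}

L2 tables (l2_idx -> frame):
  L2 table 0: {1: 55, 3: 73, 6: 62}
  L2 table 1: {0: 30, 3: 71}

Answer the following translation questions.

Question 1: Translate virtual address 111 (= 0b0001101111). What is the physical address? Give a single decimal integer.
vaddr = 111 = 0b0001101111
Split: l1_idx=0, l2_idx=3, offset=15
L1[0] = 1
L2[1][3] = 71
paddr = 71 * 32 + 15 = 2287

Answer: 2287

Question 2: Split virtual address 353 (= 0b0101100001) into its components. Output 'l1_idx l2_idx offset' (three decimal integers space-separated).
vaddr = 353 = 0b0101100001
  top 2 bits -> l1_idx = 1
  next 3 bits -> l2_idx = 3
  bottom 5 bits -> offset = 1

Answer: 1 3 1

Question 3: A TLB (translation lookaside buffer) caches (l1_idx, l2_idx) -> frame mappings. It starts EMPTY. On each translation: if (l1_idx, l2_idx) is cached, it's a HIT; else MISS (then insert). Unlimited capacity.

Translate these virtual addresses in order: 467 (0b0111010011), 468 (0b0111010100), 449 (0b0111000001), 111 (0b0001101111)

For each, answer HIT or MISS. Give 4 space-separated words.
vaddr=467: (1,6) not in TLB -> MISS, insert
vaddr=468: (1,6) in TLB -> HIT
vaddr=449: (1,6) in TLB -> HIT
vaddr=111: (0,3) not in TLB -> MISS, insert

Answer: MISS HIT HIT MISS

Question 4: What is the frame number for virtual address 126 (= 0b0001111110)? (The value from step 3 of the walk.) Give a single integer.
Answer: 71

Derivation:
vaddr = 126: l1_idx=0, l2_idx=3
L1[0] = 1; L2[1][3] = 71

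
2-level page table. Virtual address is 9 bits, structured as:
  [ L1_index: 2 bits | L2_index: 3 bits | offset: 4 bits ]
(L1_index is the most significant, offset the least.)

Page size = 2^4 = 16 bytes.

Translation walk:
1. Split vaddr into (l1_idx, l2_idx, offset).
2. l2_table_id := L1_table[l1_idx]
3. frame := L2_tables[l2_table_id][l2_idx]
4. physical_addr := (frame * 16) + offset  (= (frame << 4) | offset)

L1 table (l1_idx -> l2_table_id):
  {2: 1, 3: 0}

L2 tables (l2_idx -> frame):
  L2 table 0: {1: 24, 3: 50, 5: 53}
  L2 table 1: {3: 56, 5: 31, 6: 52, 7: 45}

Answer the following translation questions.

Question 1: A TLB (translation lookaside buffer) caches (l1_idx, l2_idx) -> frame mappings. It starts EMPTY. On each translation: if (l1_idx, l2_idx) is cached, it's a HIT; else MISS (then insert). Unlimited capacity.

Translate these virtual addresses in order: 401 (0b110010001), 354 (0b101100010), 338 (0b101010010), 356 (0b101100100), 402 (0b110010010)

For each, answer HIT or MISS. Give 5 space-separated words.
Answer: MISS MISS MISS HIT HIT

Derivation:
vaddr=401: (3,1) not in TLB -> MISS, insert
vaddr=354: (2,6) not in TLB -> MISS, insert
vaddr=338: (2,5) not in TLB -> MISS, insert
vaddr=356: (2,6) in TLB -> HIT
vaddr=402: (3,1) in TLB -> HIT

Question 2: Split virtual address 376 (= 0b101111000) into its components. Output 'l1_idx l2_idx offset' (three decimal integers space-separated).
vaddr = 376 = 0b101111000
  top 2 bits -> l1_idx = 2
  next 3 bits -> l2_idx = 7
  bottom 4 bits -> offset = 8

Answer: 2 7 8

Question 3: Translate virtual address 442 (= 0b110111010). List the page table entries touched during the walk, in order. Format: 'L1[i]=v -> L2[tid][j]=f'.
Answer: L1[3]=0 -> L2[0][3]=50

Derivation:
vaddr = 442 = 0b110111010
Split: l1_idx=3, l2_idx=3, offset=10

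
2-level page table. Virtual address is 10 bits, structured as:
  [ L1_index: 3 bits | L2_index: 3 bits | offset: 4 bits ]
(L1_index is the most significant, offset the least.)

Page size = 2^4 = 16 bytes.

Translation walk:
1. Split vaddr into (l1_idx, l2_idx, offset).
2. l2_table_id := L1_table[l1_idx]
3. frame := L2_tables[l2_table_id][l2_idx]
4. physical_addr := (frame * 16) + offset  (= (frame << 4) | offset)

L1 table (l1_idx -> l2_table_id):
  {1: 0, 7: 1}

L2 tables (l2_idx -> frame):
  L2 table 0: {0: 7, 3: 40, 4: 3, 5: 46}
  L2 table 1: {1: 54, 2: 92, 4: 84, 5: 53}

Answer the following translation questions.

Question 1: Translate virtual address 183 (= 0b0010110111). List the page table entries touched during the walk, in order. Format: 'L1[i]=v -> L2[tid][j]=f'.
vaddr = 183 = 0b0010110111
Split: l1_idx=1, l2_idx=3, offset=7

Answer: L1[1]=0 -> L2[0][3]=40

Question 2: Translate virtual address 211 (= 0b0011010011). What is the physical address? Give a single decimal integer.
Answer: 739

Derivation:
vaddr = 211 = 0b0011010011
Split: l1_idx=1, l2_idx=5, offset=3
L1[1] = 0
L2[0][5] = 46
paddr = 46 * 16 + 3 = 739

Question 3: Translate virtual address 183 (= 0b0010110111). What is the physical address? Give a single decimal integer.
vaddr = 183 = 0b0010110111
Split: l1_idx=1, l2_idx=3, offset=7
L1[1] = 0
L2[0][3] = 40
paddr = 40 * 16 + 7 = 647

Answer: 647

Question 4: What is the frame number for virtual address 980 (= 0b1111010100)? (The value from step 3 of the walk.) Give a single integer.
Answer: 53

Derivation:
vaddr = 980: l1_idx=7, l2_idx=5
L1[7] = 1; L2[1][5] = 53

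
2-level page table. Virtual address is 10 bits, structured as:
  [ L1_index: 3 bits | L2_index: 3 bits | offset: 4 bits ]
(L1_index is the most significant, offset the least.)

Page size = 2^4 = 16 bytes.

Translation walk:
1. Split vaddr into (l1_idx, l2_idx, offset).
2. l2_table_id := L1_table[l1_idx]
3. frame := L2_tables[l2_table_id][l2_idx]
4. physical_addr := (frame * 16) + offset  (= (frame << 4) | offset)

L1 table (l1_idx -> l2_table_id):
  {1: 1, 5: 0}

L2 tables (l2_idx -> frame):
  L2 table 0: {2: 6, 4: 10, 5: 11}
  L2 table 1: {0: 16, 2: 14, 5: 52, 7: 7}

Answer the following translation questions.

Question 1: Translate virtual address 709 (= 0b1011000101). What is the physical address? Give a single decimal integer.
vaddr = 709 = 0b1011000101
Split: l1_idx=5, l2_idx=4, offset=5
L1[5] = 0
L2[0][4] = 10
paddr = 10 * 16 + 5 = 165

Answer: 165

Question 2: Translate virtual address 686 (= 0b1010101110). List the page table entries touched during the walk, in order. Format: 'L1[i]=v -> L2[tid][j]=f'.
Answer: L1[5]=0 -> L2[0][2]=6

Derivation:
vaddr = 686 = 0b1010101110
Split: l1_idx=5, l2_idx=2, offset=14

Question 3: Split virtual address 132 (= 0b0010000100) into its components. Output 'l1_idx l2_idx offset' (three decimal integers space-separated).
Answer: 1 0 4

Derivation:
vaddr = 132 = 0b0010000100
  top 3 bits -> l1_idx = 1
  next 3 bits -> l2_idx = 0
  bottom 4 bits -> offset = 4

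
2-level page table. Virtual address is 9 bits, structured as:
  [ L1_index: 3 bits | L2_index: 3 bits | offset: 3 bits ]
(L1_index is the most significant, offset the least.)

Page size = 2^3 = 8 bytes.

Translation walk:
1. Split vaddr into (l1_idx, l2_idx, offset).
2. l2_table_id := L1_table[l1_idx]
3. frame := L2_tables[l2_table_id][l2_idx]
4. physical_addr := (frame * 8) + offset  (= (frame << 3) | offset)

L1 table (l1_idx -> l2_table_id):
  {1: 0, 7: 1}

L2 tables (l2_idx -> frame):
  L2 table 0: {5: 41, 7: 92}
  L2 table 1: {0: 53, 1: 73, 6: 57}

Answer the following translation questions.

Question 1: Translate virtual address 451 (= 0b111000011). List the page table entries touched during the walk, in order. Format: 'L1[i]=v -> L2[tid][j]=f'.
vaddr = 451 = 0b111000011
Split: l1_idx=7, l2_idx=0, offset=3

Answer: L1[7]=1 -> L2[1][0]=53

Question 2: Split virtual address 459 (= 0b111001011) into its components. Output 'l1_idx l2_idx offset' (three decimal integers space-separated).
Answer: 7 1 3

Derivation:
vaddr = 459 = 0b111001011
  top 3 bits -> l1_idx = 7
  next 3 bits -> l2_idx = 1
  bottom 3 bits -> offset = 3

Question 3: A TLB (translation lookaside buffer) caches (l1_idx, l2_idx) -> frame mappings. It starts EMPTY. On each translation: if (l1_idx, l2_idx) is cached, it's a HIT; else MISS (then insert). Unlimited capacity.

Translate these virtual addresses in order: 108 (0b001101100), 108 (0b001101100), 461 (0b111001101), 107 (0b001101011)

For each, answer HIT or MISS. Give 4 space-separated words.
vaddr=108: (1,5) not in TLB -> MISS, insert
vaddr=108: (1,5) in TLB -> HIT
vaddr=461: (7,1) not in TLB -> MISS, insert
vaddr=107: (1,5) in TLB -> HIT

Answer: MISS HIT MISS HIT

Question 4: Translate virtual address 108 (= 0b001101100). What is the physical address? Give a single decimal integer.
vaddr = 108 = 0b001101100
Split: l1_idx=1, l2_idx=5, offset=4
L1[1] = 0
L2[0][5] = 41
paddr = 41 * 8 + 4 = 332

Answer: 332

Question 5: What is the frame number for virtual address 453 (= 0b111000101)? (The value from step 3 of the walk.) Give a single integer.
vaddr = 453: l1_idx=7, l2_idx=0
L1[7] = 1; L2[1][0] = 53

Answer: 53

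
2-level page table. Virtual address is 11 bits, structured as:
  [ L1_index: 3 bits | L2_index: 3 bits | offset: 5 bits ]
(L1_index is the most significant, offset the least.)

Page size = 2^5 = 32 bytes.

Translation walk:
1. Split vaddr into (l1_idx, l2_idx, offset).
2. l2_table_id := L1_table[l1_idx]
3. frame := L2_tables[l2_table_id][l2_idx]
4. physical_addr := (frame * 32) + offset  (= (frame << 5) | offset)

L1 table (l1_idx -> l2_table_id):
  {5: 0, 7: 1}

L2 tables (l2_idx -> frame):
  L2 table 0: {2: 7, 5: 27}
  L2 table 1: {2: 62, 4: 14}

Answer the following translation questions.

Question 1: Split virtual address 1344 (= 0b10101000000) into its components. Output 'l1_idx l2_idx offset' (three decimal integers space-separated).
Answer: 5 2 0

Derivation:
vaddr = 1344 = 0b10101000000
  top 3 bits -> l1_idx = 5
  next 3 bits -> l2_idx = 2
  bottom 5 bits -> offset = 0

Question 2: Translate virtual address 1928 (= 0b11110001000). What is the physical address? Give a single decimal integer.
vaddr = 1928 = 0b11110001000
Split: l1_idx=7, l2_idx=4, offset=8
L1[7] = 1
L2[1][4] = 14
paddr = 14 * 32 + 8 = 456

Answer: 456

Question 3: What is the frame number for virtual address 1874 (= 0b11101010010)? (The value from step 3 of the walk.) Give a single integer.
Answer: 62

Derivation:
vaddr = 1874: l1_idx=7, l2_idx=2
L1[7] = 1; L2[1][2] = 62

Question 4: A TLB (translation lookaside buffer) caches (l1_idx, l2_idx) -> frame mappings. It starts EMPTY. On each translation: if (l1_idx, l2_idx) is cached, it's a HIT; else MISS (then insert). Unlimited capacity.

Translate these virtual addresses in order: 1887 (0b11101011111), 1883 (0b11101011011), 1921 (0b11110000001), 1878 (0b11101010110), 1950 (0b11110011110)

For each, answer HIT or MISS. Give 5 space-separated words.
vaddr=1887: (7,2) not in TLB -> MISS, insert
vaddr=1883: (7,2) in TLB -> HIT
vaddr=1921: (7,4) not in TLB -> MISS, insert
vaddr=1878: (7,2) in TLB -> HIT
vaddr=1950: (7,4) in TLB -> HIT

Answer: MISS HIT MISS HIT HIT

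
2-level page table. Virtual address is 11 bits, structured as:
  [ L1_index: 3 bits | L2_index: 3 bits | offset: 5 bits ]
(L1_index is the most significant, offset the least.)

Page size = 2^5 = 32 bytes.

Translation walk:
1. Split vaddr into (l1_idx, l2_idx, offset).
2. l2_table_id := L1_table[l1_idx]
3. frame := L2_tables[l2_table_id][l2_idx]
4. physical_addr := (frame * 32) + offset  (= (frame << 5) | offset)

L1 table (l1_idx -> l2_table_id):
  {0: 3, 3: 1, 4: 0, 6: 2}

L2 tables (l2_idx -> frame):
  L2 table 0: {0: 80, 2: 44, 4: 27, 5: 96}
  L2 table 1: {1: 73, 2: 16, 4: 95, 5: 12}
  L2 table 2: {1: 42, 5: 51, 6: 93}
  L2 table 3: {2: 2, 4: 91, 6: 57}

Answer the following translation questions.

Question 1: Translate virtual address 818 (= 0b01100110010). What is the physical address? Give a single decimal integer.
vaddr = 818 = 0b01100110010
Split: l1_idx=3, l2_idx=1, offset=18
L1[3] = 1
L2[1][1] = 73
paddr = 73 * 32 + 18 = 2354

Answer: 2354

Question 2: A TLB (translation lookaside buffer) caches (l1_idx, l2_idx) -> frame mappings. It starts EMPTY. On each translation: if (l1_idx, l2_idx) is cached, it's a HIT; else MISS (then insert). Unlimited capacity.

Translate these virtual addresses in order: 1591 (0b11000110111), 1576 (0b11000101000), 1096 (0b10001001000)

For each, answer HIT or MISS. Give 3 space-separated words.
vaddr=1591: (6,1) not in TLB -> MISS, insert
vaddr=1576: (6,1) in TLB -> HIT
vaddr=1096: (4,2) not in TLB -> MISS, insert

Answer: MISS HIT MISS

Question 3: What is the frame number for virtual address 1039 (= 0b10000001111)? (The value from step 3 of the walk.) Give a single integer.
vaddr = 1039: l1_idx=4, l2_idx=0
L1[4] = 0; L2[0][0] = 80

Answer: 80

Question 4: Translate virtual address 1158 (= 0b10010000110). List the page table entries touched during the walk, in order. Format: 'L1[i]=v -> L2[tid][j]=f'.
vaddr = 1158 = 0b10010000110
Split: l1_idx=4, l2_idx=4, offset=6

Answer: L1[4]=0 -> L2[0][4]=27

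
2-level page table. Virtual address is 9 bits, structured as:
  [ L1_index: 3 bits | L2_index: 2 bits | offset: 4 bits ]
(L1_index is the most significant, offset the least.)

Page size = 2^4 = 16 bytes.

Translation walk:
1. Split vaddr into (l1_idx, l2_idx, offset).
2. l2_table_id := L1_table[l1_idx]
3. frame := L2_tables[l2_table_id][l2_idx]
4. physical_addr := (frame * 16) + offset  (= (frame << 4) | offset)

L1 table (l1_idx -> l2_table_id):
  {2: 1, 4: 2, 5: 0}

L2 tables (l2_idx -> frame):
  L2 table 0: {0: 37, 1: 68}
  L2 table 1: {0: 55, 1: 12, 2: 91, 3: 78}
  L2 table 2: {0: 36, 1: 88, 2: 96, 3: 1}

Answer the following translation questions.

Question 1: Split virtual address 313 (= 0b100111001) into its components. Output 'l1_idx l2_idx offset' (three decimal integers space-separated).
Answer: 4 3 9

Derivation:
vaddr = 313 = 0b100111001
  top 3 bits -> l1_idx = 4
  next 2 bits -> l2_idx = 3
  bottom 4 bits -> offset = 9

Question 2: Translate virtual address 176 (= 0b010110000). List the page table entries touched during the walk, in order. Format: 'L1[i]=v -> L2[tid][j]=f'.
vaddr = 176 = 0b010110000
Split: l1_idx=2, l2_idx=3, offset=0

Answer: L1[2]=1 -> L2[1][3]=78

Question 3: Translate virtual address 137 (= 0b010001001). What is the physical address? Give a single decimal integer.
Answer: 889

Derivation:
vaddr = 137 = 0b010001001
Split: l1_idx=2, l2_idx=0, offset=9
L1[2] = 1
L2[1][0] = 55
paddr = 55 * 16 + 9 = 889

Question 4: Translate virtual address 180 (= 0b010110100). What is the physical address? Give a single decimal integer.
Answer: 1252

Derivation:
vaddr = 180 = 0b010110100
Split: l1_idx=2, l2_idx=3, offset=4
L1[2] = 1
L2[1][3] = 78
paddr = 78 * 16 + 4 = 1252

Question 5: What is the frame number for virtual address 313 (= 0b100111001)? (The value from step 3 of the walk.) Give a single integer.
vaddr = 313: l1_idx=4, l2_idx=3
L1[4] = 2; L2[2][3] = 1

Answer: 1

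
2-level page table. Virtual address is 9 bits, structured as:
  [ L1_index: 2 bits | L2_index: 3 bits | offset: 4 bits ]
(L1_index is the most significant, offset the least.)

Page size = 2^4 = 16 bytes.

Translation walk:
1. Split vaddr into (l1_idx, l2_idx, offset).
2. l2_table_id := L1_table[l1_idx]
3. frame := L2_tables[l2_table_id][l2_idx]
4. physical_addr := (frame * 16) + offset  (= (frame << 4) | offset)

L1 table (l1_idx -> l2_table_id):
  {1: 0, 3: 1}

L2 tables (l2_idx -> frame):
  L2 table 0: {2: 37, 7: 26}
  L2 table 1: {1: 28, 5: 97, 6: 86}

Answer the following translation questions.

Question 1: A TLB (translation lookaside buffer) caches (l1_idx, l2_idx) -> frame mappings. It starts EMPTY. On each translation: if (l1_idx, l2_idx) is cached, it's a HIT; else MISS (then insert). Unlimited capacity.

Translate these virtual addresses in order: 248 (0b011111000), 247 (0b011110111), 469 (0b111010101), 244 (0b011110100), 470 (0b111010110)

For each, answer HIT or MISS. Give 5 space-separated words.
Answer: MISS HIT MISS HIT HIT

Derivation:
vaddr=248: (1,7) not in TLB -> MISS, insert
vaddr=247: (1,7) in TLB -> HIT
vaddr=469: (3,5) not in TLB -> MISS, insert
vaddr=244: (1,7) in TLB -> HIT
vaddr=470: (3,5) in TLB -> HIT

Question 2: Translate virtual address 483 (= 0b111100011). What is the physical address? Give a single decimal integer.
Answer: 1379

Derivation:
vaddr = 483 = 0b111100011
Split: l1_idx=3, l2_idx=6, offset=3
L1[3] = 1
L2[1][6] = 86
paddr = 86 * 16 + 3 = 1379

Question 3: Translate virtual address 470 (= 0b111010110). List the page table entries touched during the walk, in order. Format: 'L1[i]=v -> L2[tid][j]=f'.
vaddr = 470 = 0b111010110
Split: l1_idx=3, l2_idx=5, offset=6

Answer: L1[3]=1 -> L2[1][5]=97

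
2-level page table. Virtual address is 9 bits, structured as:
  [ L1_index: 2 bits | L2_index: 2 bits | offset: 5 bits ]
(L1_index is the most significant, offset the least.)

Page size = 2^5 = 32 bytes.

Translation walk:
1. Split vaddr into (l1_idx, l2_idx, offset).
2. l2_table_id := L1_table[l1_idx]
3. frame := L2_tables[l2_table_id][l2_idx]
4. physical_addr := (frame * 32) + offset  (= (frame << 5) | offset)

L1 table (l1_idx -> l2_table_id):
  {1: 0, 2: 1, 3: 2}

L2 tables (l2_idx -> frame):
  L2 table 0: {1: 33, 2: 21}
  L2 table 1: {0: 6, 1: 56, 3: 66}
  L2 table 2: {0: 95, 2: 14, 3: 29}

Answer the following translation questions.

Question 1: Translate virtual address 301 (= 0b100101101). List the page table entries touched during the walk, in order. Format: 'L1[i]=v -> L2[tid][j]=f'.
vaddr = 301 = 0b100101101
Split: l1_idx=2, l2_idx=1, offset=13

Answer: L1[2]=1 -> L2[1][1]=56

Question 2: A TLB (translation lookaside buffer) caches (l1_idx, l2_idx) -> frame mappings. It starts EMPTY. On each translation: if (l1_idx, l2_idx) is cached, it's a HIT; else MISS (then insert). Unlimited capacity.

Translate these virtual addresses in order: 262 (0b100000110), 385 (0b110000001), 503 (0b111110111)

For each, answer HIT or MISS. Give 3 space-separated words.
vaddr=262: (2,0) not in TLB -> MISS, insert
vaddr=385: (3,0) not in TLB -> MISS, insert
vaddr=503: (3,3) not in TLB -> MISS, insert

Answer: MISS MISS MISS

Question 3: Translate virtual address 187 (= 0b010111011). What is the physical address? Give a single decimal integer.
Answer: 1083

Derivation:
vaddr = 187 = 0b010111011
Split: l1_idx=1, l2_idx=1, offset=27
L1[1] = 0
L2[0][1] = 33
paddr = 33 * 32 + 27 = 1083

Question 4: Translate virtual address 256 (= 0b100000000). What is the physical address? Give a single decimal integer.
vaddr = 256 = 0b100000000
Split: l1_idx=2, l2_idx=0, offset=0
L1[2] = 1
L2[1][0] = 6
paddr = 6 * 32 + 0 = 192

Answer: 192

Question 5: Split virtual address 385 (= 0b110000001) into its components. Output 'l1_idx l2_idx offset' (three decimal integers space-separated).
vaddr = 385 = 0b110000001
  top 2 bits -> l1_idx = 3
  next 2 bits -> l2_idx = 0
  bottom 5 bits -> offset = 1

Answer: 3 0 1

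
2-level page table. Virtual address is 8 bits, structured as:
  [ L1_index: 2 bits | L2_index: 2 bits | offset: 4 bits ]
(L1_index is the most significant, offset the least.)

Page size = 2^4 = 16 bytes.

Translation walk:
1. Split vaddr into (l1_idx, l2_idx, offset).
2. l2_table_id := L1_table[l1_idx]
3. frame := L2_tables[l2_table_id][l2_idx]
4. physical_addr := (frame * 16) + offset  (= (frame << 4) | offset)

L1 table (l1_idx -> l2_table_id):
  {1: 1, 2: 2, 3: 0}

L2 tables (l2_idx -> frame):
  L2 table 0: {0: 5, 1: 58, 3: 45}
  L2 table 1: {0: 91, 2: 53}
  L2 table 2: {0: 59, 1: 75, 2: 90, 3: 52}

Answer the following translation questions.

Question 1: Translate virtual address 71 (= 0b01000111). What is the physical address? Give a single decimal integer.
vaddr = 71 = 0b01000111
Split: l1_idx=1, l2_idx=0, offset=7
L1[1] = 1
L2[1][0] = 91
paddr = 91 * 16 + 7 = 1463

Answer: 1463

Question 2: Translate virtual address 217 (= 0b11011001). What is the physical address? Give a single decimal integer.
Answer: 937

Derivation:
vaddr = 217 = 0b11011001
Split: l1_idx=3, l2_idx=1, offset=9
L1[3] = 0
L2[0][1] = 58
paddr = 58 * 16 + 9 = 937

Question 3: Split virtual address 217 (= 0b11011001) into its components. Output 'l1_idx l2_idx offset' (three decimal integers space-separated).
vaddr = 217 = 0b11011001
  top 2 bits -> l1_idx = 3
  next 2 bits -> l2_idx = 1
  bottom 4 bits -> offset = 9

Answer: 3 1 9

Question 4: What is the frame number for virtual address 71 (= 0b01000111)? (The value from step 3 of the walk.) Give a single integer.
vaddr = 71: l1_idx=1, l2_idx=0
L1[1] = 1; L2[1][0] = 91

Answer: 91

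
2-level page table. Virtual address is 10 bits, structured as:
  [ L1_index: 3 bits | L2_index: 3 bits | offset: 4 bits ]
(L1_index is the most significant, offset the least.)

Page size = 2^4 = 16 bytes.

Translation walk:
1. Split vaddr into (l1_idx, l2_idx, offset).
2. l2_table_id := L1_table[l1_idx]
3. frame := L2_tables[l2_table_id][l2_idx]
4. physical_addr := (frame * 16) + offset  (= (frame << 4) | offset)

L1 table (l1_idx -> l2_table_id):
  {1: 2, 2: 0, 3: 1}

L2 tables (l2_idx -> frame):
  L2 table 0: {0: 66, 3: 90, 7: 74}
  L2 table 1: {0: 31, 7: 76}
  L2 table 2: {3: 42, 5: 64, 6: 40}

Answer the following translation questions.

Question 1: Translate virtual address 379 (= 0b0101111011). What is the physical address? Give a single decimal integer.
vaddr = 379 = 0b0101111011
Split: l1_idx=2, l2_idx=7, offset=11
L1[2] = 0
L2[0][7] = 74
paddr = 74 * 16 + 11 = 1195

Answer: 1195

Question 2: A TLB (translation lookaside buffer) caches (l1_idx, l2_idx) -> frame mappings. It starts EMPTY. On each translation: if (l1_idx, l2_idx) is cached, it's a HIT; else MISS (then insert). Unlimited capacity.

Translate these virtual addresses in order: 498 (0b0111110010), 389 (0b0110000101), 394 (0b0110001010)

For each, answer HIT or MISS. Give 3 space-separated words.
Answer: MISS MISS HIT

Derivation:
vaddr=498: (3,7) not in TLB -> MISS, insert
vaddr=389: (3,0) not in TLB -> MISS, insert
vaddr=394: (3,0) in TLB -> HIT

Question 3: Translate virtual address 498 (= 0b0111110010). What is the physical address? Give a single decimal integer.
vaddr = 498 = 0b0111110010
Split: l1_idx=3, l2_idx=7, offset=2
L1[3] = 1
L2[1][7] = 76
paddr = 76 * 16 + 2 = 1218

Answer: 1218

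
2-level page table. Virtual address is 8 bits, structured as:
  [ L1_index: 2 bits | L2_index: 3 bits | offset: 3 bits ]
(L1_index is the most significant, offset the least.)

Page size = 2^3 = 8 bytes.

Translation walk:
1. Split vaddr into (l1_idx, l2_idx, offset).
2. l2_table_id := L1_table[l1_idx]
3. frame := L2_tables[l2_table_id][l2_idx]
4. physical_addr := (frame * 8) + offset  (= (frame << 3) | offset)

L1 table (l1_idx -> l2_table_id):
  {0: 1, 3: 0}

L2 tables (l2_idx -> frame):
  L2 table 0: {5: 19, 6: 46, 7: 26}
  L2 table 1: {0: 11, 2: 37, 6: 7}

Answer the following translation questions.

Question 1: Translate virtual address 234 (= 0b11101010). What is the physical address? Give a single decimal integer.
Answer: 154

Derivation:
vaddr = 234 = 0b11101010
Split: l1_idx=3, l2_idx=5, offset=2
L1[3] = 0
L2[0][5] = 19
paddr = 19 * 8 + 2 = 154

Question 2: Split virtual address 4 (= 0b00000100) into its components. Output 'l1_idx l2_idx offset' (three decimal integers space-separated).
vaddr = 4 = 0b00000100
  top 2 bits -> l1_idx = 0
  next 3 bits -> l2_idx = 0
  bottom 3 bits -> offset = 4

Answer: 0 0 4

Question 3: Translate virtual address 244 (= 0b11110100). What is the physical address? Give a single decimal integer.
Answer: 372

Derivation:
vaddr = 244 = 0b11110100
Split: l1_idx=3, l2_idx=6, offset=4
L1[3] = 0
L2[0][6] = 46
paddr = 46 * 8 + 4 = 372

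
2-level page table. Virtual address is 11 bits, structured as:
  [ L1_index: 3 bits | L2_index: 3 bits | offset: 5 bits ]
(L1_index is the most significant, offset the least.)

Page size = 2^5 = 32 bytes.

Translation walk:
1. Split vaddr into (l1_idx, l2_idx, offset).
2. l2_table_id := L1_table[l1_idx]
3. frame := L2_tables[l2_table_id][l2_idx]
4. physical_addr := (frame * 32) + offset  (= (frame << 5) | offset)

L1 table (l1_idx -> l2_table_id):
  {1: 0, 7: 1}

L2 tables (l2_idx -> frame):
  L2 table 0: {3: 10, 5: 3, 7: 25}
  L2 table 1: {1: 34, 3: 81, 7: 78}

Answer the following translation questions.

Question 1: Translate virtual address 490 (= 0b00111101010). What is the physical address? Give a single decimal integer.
Answer: 810

Derivation:
vaddr = 490 = 0b00111101010
Split: l1_idx=1, l2_idx=7, offset=10
L1[1] = 0
L2[0][7] = 25
paddr = 25 * 32 + 10 = 810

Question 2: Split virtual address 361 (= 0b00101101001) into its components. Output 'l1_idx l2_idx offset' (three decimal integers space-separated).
Answer: 1 3 9

Derivation:
vaddr = 361 = 0b00101101001
  top 3 bits -> l1_idx = 1
  next 3 bits -> l2_idx = 3
  bottom 5 bits -> offset = 9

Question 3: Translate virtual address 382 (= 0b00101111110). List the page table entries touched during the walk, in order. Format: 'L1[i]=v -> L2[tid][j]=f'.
Answer: L1[1]=0 -> L2[0][3]=10

Derivation:
vaddr = 382 = 0b00101111110
Split: l1_idx=1, l2_idx=3, offset=30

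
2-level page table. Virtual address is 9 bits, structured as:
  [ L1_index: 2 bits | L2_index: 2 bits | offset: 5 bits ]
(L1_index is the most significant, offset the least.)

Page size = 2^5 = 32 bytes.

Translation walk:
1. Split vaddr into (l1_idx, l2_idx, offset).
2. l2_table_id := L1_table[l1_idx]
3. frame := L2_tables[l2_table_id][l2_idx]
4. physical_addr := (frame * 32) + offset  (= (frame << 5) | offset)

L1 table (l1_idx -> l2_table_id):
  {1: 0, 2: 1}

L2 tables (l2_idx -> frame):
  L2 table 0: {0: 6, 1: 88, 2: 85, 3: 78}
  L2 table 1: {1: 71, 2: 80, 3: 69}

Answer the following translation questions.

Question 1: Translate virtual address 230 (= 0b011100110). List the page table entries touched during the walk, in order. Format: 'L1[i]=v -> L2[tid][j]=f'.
Answer: L1[1]=0 -> L2[0][3]=78

Derivation:
vaddr = 230 = 0b011100110
Split: l1_idx=1, l2_idx=3, offset=6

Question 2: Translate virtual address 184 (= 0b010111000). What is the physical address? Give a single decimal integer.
Answer: 2840

Derivation:
vaddr = 184 = 0b010111000
Split: l1_idx=1, l2_idx=1, offset=24
L1[1] = 0
L2[0][1] = 88
paddr = 88 * 32 + 24 = 2840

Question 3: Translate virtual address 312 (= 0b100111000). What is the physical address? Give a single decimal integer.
Answer: 2296

Derivation:
vaddr = 312 = 0b100111000
Split: l1_idx=2, l2_idx=1, offset=24
L1[2] = 1
L2[1][1] = 71
paddr = 71 * 32 + 24 = 2296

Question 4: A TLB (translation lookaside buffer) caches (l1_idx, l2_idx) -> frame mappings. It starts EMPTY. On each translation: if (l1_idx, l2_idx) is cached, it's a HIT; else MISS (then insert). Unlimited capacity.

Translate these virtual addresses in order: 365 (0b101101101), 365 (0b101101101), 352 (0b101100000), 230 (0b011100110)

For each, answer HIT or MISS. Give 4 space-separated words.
Answer: MISS HIT HIT MISS

Derivation:
vaddr=365: (2,3) not in TLB -> MISS, insert
vaddr=365: (2,3) in TLB -> HIT
vaddr=352: (2,3) in TLB -> HIT
vaddr=230: (1,3) not in TLB -> MISS, insert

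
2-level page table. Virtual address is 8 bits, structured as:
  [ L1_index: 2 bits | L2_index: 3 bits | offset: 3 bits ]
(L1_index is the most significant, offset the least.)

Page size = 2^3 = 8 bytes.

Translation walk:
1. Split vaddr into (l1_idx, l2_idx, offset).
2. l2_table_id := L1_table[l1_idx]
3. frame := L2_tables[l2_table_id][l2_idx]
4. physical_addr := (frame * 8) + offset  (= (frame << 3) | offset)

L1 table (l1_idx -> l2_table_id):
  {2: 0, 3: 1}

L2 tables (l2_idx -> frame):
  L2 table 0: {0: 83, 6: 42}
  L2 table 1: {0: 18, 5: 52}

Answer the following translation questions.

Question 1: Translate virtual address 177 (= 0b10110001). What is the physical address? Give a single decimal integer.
Answer: 337

Derivation:
vaddr = 177 = 0b10110001
Split: l1_idx=2, l2_idx=6, offset=1
L1[2] = 0
L2[0][6] = 42
paddr = 42 * 8 + 1 = 337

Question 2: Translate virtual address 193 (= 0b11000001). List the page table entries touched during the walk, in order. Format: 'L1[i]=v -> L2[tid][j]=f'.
vaddr = 193 = 0b11000001
Split: l1_idx=3, l2_idx=0, offset=1

Answer: L1[3]=1 -> L2[1][0]=18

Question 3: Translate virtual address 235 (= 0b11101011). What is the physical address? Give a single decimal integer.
vaddr = 235 = 0b11101011
Split: l1_idx=3, l2_idx=5, offset=3
L1[3] = 1
L2[1][5] = 52
paddr = 52 * 8 + 3 = 419

Answer: 419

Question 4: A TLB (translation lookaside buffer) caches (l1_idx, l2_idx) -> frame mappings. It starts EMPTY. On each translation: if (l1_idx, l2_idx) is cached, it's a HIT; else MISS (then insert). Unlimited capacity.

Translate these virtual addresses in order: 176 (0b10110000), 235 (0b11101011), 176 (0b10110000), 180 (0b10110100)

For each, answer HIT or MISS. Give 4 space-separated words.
vaddr=176: (2,6) not in TLB -> MISS, insert
vaddr=235: (3,5) not in TLB -> MISS, insert
vaddr=176: (2,6) in TLB -> HIT
vaddr=180: (2,6) in TLB -> HIT

Answer: MISS MISS HIT HIT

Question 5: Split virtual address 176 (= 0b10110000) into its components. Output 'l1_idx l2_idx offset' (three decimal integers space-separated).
Answer: 2 6 0

Derivation:
vaddr = 176 = 0b10110000
  top 2 bits -> l1_idx = 2
  next 3 bits -> l2_idx = 6
  bottom 3 bits -> offset = 0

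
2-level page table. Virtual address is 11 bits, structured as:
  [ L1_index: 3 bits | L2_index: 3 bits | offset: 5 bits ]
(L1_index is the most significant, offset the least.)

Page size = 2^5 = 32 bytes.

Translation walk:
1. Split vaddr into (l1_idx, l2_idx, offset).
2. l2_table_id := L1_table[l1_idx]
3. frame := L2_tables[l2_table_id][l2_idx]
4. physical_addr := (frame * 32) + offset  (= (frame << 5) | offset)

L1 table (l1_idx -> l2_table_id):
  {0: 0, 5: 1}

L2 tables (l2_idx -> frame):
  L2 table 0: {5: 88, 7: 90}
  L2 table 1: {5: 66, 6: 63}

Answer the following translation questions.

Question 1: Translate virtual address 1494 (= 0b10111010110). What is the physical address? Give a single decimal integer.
vaddr = 1494 = 0b10111010110
Split: l1_idx=5, l2_idx=6, offset=22
L1[5] = 1
L2[1][6] = 63
paddr = 63 * 32 + 22 = 2038

Answer: 2038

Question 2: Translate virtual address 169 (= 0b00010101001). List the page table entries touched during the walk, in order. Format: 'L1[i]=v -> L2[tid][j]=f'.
Answer: L1[0]=0 -> L2[0][5]=88

Derivation:
vaddr = 169 = 0b00010101001
Split: l1_idx=0, l2_idx=5, offset=9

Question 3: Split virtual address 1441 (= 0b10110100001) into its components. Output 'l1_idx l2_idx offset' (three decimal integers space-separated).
Answer: 5 5 1

Derivation:
vaddr = 1441 = 0b10110100001
  top 3 bits -> l1_idx = 5
  next 3 bits -> l2_idx = 5
  bottom 5 bits -> offset = 1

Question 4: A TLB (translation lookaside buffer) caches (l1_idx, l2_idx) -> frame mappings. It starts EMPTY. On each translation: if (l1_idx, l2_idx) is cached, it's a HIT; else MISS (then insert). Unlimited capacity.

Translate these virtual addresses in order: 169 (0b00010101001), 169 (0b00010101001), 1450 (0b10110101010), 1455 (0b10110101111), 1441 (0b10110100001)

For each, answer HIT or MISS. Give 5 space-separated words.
Answer: MISS HIT MISS HIT HIT

Derivation:
vaddr=169: (0,5) not in TLB -> MISS, insert
vaddr=169: (0,5) in TLB -> HIT
vaddr=1450: (5,5) not in TLB -> MISS, insert
vaddr=1455: (5,5) in TLB -> HIT
vaddr=1441: (5,5) in TLB -> HIT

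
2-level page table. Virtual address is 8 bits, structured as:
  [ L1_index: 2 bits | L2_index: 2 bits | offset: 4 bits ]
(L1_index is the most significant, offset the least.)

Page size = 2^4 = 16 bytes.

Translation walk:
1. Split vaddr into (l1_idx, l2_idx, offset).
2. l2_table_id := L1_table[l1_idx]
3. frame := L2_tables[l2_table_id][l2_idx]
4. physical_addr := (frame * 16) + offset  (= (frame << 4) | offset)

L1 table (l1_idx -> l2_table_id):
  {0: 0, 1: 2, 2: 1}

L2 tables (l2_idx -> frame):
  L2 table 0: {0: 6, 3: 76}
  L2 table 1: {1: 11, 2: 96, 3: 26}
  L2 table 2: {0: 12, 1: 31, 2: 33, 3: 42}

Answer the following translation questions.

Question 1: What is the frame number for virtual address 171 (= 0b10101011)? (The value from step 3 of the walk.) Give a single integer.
Answer: 96

Derivation:
vaddr = 171: l1_idx=2, l2_idx=2
L1[2] = 1; L2[1][2] = 96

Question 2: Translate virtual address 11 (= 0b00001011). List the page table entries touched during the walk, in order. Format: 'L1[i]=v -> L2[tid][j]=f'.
Answer: L1[0]=0 -> L2[0][0]=6

Derivation:
vaddr = 11 = 0b00001011
Split: l1_idx=0, l2_idx=0, offset=11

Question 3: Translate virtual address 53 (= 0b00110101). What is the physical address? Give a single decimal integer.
Answer: 1221

Derivation:
vaddr = 53 = 0b00110101
Split: l1_idx=0, l2_idx=3, offset=5
L1[0] = 0
L2[0][3] = 76
paddr = 76 * 16 + 5 = 1221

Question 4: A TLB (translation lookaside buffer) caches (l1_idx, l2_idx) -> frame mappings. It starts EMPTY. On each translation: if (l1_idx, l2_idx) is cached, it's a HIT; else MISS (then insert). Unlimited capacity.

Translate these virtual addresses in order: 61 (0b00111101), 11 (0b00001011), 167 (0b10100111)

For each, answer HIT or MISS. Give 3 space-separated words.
Answer: MISS MISS MISS

Derivation:
vaddr=61: (0,3) not in TLB -> MISS, insert
vaddr=11: (0,0) not in TLB -> MISS, insert
vaddr=167: (2,2) not in TLB -> MISS, insert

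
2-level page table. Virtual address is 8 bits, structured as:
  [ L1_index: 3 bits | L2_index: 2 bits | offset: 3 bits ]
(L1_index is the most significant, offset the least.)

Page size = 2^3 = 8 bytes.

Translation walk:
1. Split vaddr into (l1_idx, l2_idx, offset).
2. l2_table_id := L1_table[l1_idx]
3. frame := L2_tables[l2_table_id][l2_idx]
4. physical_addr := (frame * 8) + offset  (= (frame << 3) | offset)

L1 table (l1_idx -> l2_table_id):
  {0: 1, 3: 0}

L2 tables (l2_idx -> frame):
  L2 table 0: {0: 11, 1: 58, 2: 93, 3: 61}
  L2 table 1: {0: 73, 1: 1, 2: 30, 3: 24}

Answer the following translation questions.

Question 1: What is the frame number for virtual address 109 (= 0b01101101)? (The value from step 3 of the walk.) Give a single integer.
Answer: 58

Derivation:
vaddr = 109: l1_idx=3, l2_idx=1
L1[3] = 0; L2[0][1] = 58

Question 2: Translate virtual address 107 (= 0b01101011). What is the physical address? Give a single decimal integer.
Answer: 467

Derivation:
vaddr = 107 = 0b01101011
Split: l1_idx=3, l2_idx=1, offset=3
L1[3] = 0
L2[0][1] = 58
paddr = 58 * 8 + 3 = 467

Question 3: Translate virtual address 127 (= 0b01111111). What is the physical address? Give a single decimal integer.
Answer: 495

Derivation:
vaddr = 127 = 0b01111111
Split: l1_idx=3, l2_idx=3, offset=7
L1[3] = 0
L2[0][3] = 61
paddr = 61 * 8 + 7 = 495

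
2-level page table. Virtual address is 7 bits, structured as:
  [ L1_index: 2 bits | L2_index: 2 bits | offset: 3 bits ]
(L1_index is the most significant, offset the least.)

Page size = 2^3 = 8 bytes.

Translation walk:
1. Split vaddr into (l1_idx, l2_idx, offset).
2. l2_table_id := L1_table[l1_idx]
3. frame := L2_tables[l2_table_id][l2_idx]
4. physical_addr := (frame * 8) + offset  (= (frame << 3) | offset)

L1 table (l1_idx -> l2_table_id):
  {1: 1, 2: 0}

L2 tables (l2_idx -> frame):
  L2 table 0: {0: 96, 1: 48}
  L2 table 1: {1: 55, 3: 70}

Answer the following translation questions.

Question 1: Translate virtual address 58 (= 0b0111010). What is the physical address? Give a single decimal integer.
vaddr = 58 = 0b0111010
Split: l1_idx=1, l2_idx=3, offset=2
L1[1] = 1
L2[1][3] = 70
paddr = 70 * 8 + 2 = 562

Answer: 562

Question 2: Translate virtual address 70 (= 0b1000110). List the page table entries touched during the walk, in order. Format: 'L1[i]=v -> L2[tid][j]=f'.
Answer: L1[2]=0 -> L2[0][0]=96

Derivation:
vaddr = 70 = 0b1000110
Split: l1_idx=2, l2_idx=0, offset=6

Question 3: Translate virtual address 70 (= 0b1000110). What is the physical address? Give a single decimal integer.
Answer: 774

Derivation:
vaddr = 70 = 0b1000110
Split: l1_idx=2, l2_idx=0, offset=6
L1[2] = 0
L2[0][0] = 96
paddr = 96 * 8 + 6 = 774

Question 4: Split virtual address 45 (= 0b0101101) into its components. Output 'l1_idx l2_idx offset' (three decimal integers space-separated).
Answer: 1 1 5

Derivation:
vaddr = 45 = 0b0101101
  top 2 bits -> l1_idx = 1
  next 2 bits -> l2_idx = 1
  bottom 3 bits -> offset = 5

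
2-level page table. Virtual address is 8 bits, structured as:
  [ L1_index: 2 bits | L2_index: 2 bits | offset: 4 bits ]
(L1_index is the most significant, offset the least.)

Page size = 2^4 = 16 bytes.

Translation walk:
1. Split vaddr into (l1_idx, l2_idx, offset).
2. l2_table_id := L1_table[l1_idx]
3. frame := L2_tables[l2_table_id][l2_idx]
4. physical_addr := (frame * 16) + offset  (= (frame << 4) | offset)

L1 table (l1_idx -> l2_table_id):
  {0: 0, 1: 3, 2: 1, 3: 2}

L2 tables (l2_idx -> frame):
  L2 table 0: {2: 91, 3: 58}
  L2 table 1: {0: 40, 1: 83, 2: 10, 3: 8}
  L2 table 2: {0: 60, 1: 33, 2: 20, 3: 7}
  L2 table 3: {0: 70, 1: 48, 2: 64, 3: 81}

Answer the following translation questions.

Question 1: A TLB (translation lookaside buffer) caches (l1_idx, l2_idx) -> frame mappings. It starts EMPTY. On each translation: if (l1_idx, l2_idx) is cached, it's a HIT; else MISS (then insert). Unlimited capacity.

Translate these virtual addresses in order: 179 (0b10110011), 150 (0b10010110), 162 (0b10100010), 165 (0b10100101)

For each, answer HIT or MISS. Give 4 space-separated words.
Answer: MISS MISS MISS HIT

Derivation:
vaddr=179: (2,3) not in TLB -> MISS, insert
vaddr=150: (2,1) not in TLB -> MISS, insert
vaddr=162: (2,2) not in TLB -> MISS, insert
vaddr=165: (2,2) in TLB -> HIT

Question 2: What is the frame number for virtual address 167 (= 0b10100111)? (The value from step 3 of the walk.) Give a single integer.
vaddr = 167: l1_idx=2, l2_idx=2
L1[2] = 1; L2[1][2] = 10

Answer: 10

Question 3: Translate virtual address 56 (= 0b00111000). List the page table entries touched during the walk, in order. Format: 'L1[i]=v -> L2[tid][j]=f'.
vaddr = 56 = 0b00111000
Split: l1_idx=0, l2_idx=3, offset=8

Answer: L1[0]=0 -> L2[0][3]=58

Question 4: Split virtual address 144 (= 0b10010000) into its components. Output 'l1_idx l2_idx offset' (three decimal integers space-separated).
Answer: 2 1 0

Derivation:
vaddr = 144 = 0b10010000
  top 2 bits -> l1_idx = 2
  next 2 bits -> l2_idx = 1
  bottom 4 bits -> offset = 0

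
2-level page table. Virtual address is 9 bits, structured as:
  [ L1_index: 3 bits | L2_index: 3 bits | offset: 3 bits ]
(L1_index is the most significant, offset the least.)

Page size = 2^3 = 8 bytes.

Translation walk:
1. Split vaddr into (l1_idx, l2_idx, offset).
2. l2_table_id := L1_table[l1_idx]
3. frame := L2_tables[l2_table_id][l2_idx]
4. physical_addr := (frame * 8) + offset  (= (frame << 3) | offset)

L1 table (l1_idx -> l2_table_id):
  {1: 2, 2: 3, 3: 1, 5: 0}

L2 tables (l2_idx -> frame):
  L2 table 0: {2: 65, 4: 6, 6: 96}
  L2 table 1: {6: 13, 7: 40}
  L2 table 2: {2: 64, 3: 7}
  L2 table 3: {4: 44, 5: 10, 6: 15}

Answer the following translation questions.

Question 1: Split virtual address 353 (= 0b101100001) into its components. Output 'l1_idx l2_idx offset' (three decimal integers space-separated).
vaddr = 353 = 0b101100001
  top 3 bits -> l1_idx = 5
  next 3 bits -> l2_idx = 4
  bottom 3 bits -> offset = 1

Answer: 5 4 1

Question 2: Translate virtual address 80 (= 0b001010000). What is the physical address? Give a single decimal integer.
Answer: 512

Derivation:
vaddr = 80 = 0b001010000
Split: l1_idx=1, l2_idx=2, offset=0
L1[1] = 2
L2[2][2] = 64
paddr = 64 * 8 + 0 = 512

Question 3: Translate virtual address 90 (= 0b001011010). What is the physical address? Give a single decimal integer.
Answer: 58

Derivation:
vaddr = 90 = 0b001011010
Split: l1_idx=1, l2_idx=3, offset=2
L1[1] = 2
L2[2][3] = 7
paddr = 7 * 8 + 2 = 58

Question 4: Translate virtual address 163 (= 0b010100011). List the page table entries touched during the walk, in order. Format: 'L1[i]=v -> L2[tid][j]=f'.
vaddr = 163 = 0b010100011
Split: l1_idx=2, l2_idx=4, offset=3

Answer: L1[2]=3 -> L2[3][4]=44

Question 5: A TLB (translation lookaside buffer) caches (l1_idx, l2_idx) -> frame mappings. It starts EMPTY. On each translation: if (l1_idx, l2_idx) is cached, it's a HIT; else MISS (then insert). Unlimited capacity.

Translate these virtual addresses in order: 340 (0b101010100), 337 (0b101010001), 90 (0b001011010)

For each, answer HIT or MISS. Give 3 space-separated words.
vaddr=340: (5,2) not in TLB -> MISS, insert
vaddr=337: (5,2) in TLB -> HIT
vaddr=90: (1,3) not in TLB -> MISS, insert

Answer: MISS HIT MISS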